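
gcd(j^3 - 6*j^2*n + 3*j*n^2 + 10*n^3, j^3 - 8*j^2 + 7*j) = 1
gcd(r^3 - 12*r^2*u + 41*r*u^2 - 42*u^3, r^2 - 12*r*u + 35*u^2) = r - 7*u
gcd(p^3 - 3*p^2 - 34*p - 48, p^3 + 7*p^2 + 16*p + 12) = p^2 + 5*p + 6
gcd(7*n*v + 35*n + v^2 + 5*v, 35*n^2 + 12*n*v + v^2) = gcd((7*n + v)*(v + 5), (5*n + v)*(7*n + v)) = 7*n + v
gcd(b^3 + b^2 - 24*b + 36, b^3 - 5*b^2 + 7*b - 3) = b - 3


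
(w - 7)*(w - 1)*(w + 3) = w^3 - 5*w^2 - 17*w + 21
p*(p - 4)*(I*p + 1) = I*p^3 + p^2 - 4*I*p^2 - 4*p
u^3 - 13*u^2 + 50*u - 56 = (u - 7)*(u - 4)*(u - 2)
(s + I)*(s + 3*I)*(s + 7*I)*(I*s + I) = I*s^4 - 11*s^3 + I*s^3 - 11*s^2 - 31*I*s^2 + 21*s - 31*I*s + 21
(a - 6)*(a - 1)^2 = a^3 - 8*a^2 + 13*a - 6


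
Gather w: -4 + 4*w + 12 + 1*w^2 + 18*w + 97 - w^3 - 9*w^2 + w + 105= -w^3 - 8*w^2 + 23*w + 210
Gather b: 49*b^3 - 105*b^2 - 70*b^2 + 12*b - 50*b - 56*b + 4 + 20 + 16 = 49*b^3 - 175*b^2 - 94*b + 40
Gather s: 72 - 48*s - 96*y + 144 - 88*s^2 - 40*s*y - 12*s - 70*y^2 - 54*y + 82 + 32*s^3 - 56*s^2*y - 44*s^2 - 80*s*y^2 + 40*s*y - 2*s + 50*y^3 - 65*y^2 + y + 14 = 32*s^3 + s^2*(-56*y - 132) + s*(-80*y^2 - 62) + 50*y^3 - 135*y^2 - 149*y + 312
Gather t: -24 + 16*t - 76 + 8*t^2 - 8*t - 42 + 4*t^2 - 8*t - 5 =12*t^2 - 147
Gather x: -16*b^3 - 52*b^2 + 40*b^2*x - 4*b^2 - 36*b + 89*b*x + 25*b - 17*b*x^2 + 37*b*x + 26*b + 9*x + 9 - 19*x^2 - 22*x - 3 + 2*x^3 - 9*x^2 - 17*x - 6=-16*b^3 - 56*b^2 + 15*b + 2*x^3 + x^2*(-17*b - 28) + x*(40*b^2 + 126*b - 30)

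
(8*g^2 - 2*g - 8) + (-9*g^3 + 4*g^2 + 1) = -9*g^3 + 12*g^2 - 2*g - 7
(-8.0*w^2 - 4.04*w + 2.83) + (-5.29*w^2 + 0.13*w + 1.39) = -13.29*w^2 - 3.91*w + 4.22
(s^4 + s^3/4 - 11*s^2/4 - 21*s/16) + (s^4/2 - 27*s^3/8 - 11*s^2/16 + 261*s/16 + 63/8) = 3*s^4/2 - 25*s^3/8 - 55*s^2/16 + 15*s + 63/8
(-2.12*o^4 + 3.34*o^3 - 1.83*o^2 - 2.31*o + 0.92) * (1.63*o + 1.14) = -3.4556*o^5 + 3.0274*o^4 + 0.8247*o^3 - 5.8515*o^2 - 1.1338*o + 1.0488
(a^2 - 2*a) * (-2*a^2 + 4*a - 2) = -2*a^4 + 8*a^3 - 10*a^2 + 4*a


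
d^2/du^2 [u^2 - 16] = 2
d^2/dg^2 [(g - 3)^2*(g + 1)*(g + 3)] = 12*g^2 - 12*g - 24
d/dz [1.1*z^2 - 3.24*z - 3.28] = 2.2*z - 3.24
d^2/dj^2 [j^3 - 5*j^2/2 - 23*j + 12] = 6*j - 5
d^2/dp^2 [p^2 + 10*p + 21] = 2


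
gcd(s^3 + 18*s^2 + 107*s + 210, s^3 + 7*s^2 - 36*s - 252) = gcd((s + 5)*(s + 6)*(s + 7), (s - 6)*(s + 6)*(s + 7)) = s^2 + 13*s + 42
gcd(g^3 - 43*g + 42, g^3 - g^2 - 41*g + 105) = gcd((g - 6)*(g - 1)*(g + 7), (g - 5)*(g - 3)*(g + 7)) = g + 7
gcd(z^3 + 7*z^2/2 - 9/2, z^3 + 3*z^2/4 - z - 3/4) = z - 1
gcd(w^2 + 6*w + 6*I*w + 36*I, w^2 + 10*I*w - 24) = w + 6*I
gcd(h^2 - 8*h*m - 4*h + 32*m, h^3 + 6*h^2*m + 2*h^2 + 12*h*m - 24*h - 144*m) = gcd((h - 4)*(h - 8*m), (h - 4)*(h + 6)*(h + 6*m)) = h - 4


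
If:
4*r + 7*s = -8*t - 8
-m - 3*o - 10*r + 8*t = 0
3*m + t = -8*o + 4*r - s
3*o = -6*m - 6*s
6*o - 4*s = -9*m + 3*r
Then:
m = -16/1441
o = -3760/18733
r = -10928/18733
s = 2088/18733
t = -15096/18733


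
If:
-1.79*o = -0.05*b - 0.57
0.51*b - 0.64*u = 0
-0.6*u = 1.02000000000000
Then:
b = -2.13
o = 0.26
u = -1.70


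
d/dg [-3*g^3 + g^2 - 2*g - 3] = -9*g^2 + 2*g - 2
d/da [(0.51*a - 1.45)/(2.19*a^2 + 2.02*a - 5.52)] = (-1.1169*a^2 + 6.351*a + 0.1138)/(4.7961*a^4 + 8.8476*a^3 - 20.0972*a^2 - 22.3008*a + 30.4704)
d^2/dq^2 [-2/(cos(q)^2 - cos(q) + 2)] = 2*(-4*sin(q)^4 - 5*sin(q)^2 - 23*cos(q)/4 + 3*cos(3*q)/4 + 7)/(sin(q)^2 + cos(q) - 3)^3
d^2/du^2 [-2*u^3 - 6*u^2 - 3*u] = -12*u - 12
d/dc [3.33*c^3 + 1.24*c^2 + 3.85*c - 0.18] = 9.99*c^2 + 2.48*c + 3.85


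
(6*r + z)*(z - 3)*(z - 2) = 6*r*z^2 - 30*r*z + 36*r + z^3 - 5*z^2 + 6*z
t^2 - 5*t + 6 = (t - 3)*(t - 2)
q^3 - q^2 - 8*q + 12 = (q - 2)^2*(q + 3)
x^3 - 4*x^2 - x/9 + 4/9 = (x - 4)*(x - 1/3)*(x + 1/3)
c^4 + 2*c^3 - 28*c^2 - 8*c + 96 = (c - 4)*(c - 2)*(c + 2)*(c + 6)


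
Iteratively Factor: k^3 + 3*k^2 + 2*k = (k)*(k^2 + 3*k + 2) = k*(k + 2)*(k + 1)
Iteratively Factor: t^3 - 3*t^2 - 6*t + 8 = (t - 4)*(t^2 + t - 2) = (t - 4)*(t - 1)*(t + 2)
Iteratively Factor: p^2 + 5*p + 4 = (p + 1)*(p + 4)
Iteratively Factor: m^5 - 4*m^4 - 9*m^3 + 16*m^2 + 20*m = (m)*(m^4 - 4*m^3 - 9*m^2 + 16*m + 20) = m*(m - 2)*(m^3 - 2*m^2 - 13*m - 10) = m*(m - 2)*(m + 1)*(m^2 - 3*m - 10) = m*(m - 2)*(m + 1)*(m + 2)*(m - 5)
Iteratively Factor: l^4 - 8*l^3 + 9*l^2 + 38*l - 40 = (l - 4)*(l^3 - 4*l^2 - 7*l + 10) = (l - 5)*(l - 4)*(l^2 + l - 2) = (l - 5)*(l - 4)*(l - 1)*(l + 2)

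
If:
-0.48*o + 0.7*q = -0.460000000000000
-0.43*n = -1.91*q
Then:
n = 4.44186046511628*q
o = 1.45833333333333*q + 0.958333333333333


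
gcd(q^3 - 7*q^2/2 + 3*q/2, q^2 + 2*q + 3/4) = 1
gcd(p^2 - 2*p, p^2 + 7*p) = p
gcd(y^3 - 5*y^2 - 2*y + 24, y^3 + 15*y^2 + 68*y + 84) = y + 2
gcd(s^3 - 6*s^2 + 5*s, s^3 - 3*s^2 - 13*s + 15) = s^2 - 6*s + 5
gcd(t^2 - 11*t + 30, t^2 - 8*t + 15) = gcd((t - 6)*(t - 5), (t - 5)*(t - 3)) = t - 5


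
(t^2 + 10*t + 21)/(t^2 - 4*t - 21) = (t + 7)/(t - 7)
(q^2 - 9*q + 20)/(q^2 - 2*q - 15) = (q - 4)/(q + 3)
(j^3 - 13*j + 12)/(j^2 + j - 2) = (j^2 + j - 12)/(j + 2)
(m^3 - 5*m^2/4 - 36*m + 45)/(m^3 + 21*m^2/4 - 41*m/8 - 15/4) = 2*(m - 6)/(2*m + 1)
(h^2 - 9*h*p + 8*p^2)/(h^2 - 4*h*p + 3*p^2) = (-h + 8*p)/(-h + 3*p)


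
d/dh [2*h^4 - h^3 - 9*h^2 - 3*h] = 8*h^3 - 3*h^2 - 18*h - 3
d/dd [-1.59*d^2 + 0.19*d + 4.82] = 0.19 - 3.18*d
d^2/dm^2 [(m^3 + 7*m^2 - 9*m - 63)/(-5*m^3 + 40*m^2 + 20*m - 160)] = 2*(-3*m^6 + 3*m^5 + 54*m^4 - 380*m^3 + 924*m^2 + 768*m + 2224)/(m^9 - 24*m^8 + 180*m^7 - 224*m^6 - 2256*m^5 + 4992*m^4 + 9152*m^3 - 23040*m^2 - 12288*m + 32768)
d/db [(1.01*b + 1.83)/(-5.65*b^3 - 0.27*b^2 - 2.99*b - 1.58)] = (11.413*b^3 + 31.2912*b^2 + 0.9882*b + 3.8759)/(31.9225*b^6 + 3.051*b^5 + 33.8599*b^4 + 19.4686*b^3 + 9.7933*b^2 + 9.4484*b + 2.4964)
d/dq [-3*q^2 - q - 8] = -6*q - 1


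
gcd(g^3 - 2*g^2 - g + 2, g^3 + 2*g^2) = 1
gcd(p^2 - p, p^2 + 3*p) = p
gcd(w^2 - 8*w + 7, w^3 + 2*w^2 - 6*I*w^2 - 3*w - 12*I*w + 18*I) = w - 1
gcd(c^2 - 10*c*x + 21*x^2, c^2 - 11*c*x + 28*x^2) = -c + 7*x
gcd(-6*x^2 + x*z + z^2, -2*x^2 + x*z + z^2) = 1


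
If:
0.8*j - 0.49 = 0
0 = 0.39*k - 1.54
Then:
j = 0.61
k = 3.95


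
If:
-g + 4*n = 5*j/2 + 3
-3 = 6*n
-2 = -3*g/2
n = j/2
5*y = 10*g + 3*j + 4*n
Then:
No Solution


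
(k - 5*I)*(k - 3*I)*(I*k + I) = I*k^3 + 8*k^2 + I*k^2 + 8*k - 15*I*k - 15*I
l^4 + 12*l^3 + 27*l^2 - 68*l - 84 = (l - 2)*(l + 1)*(l + 6)*(l + 7)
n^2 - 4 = (n - 2)*(n + 2)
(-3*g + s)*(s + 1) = -3*g*s - 3*g + s^2 + s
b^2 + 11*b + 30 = (b + 5)*(b + 6)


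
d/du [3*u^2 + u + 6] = 6*u + 1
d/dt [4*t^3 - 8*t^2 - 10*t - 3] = 12*t^2 - 16*t - 10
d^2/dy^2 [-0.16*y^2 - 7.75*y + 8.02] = -0.320000000000000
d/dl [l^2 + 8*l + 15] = 2*l + 8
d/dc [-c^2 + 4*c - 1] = 4 - 2*c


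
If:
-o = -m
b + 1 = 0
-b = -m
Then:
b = -1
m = -1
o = -1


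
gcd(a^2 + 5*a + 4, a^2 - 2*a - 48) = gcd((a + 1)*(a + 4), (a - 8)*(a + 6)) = 1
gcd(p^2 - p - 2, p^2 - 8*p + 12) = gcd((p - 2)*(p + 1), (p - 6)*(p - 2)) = p - 2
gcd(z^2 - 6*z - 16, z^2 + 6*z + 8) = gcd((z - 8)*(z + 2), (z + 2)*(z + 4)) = z + 2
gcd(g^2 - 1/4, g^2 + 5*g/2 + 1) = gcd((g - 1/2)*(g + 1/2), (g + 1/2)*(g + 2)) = g + 1/2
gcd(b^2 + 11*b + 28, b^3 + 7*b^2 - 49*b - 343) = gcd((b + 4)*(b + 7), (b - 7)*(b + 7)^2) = b + 7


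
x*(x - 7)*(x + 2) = x^3 - 5*x^2 - 14*x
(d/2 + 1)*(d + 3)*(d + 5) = d^3/2 + 5*d^2 + 31*d/2 + 15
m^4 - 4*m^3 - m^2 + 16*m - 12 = (m - 3)*(m - 2)*(m - 1)*(m + 2)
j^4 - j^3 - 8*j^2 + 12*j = j*(j - 2)^2*(j + 3)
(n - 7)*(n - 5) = n^2 - 12*n + 35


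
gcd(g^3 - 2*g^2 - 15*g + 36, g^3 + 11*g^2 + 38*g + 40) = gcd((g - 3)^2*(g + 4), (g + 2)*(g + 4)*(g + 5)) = g + 4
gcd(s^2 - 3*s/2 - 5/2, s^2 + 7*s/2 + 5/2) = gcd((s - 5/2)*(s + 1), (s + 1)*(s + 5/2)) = s + 1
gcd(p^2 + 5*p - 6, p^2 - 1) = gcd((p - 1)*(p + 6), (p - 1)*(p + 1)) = p - 1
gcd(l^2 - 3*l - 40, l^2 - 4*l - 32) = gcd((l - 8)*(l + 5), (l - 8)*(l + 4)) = l - 8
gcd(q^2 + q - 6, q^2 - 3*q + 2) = q - 2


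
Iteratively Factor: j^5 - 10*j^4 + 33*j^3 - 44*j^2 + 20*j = (j)*(j^4 - 10*j^3 + 33*j^2 - 44*j + 20) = j*(j - 1)*(j^3 - 9*j^2 + 24*j - 20) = j*(j - 2)*(j - 1)*(j^2 - 7*j + 10) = j*(j - 2)^2*(j - 1)*(j - 5)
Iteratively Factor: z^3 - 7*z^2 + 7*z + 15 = (z - 3)*(z^2 - 4*z - 5) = (z - 5)*(z - 3)*(z + 1)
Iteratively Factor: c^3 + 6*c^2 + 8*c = (c + 4)*(c^2 + 2*c) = c*(c + 4)*(c + 2)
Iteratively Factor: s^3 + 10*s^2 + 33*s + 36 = (s + 3)*(s^2 + 7*s + 12) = (s + 3)*(s + 4)*(s + 3)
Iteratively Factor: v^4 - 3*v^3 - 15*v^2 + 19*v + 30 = (v + 1)*(v^3 - 4*v^2 - 11*v + 30) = (v - 2)*(v + 1)*(v^2 - 2*v - 15) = (v - 5)*(v - 2)*(v + 1)*(v + 3)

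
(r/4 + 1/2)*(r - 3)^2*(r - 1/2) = r^4/4 - 9*r^3/8 - r^2/4 + 39*r/8 - 9/4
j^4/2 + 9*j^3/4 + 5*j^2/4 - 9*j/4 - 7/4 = (j/2 + 1/2)*(j - 1)*(j + 1)*(j + 7/2)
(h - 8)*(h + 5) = h^2 - 3*h - 40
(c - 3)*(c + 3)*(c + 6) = c^3 + 6*c^2 - 9*c - 54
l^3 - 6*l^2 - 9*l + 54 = (l - 6)*(l - 3)*(l + 3)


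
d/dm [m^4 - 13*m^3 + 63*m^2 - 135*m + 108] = 4*m^3 - 39*m^2 + 126*m - 135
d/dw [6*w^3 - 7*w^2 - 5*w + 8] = 18*w^2 - 14*w - 5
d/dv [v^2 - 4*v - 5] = 2*v - 4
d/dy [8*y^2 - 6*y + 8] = 16*y - 6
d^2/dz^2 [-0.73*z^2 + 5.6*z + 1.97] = -1.46000000000000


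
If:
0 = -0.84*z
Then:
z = 0.00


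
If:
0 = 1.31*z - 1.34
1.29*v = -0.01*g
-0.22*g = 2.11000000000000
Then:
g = -9.59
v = 0.07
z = 1.02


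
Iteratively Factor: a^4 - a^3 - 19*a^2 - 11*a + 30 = (a - 5)*(a^3 + 4*a^2 + a - 6) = (a - 5)*(a + 2)*(a^2 + 2*a - 3) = (a - 5)*(a - 1)*(a + 2)*(a + 3)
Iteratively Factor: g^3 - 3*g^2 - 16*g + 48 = (g - 3)*(g^2 - 16) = (g - 3)*(g + 4)*(g - 4)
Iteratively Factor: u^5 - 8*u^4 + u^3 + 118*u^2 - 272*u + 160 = (u - 2)*(u^4 - 6*u^3 - 11*u^2 + 96*u - 80) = (u - 4)*(u - 2)*(u^3 - 2*u^2 - 19*u + 20) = (u - 5)*(u - 4)*(u - 2)*(u^2 + 3*u - 4) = (u - 5)*(u - 4)*(u - 2)*(u - 1)*(u + 4)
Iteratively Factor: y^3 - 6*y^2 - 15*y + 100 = (y - 5)*(y^2 - y - 20) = (y - 5)*(y + 4)*(y - 5)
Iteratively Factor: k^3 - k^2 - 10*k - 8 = (k + 1)*(k^2 - 2*k - 8) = (k + 1)*(k + 2)*(k - 4)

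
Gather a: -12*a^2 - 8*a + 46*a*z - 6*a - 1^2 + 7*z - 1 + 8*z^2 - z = -12*a^2 + a*(46*z - 14) + 8*z^2 + 6*z - 2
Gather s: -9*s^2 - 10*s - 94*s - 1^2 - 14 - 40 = -9*s^2 - 104*s - 55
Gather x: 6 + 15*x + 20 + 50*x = 65*x + 26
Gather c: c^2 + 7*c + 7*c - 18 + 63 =c^2 + 14*c + 45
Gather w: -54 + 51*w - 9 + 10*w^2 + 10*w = 10*w^2 + 61*w - 63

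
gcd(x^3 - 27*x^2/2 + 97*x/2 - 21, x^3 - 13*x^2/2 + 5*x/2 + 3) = x - 6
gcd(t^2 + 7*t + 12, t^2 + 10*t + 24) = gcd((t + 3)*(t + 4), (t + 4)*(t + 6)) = t + 4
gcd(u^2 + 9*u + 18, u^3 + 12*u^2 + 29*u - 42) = u + 6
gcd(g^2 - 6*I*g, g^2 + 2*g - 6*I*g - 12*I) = g - 6*I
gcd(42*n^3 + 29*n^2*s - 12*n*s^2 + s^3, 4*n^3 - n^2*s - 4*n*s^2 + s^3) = n + s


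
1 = 1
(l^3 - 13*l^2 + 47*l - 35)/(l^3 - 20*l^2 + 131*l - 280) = (l - 1)/(l - 8)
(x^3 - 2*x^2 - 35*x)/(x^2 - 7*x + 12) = x*(x^2 - 2*x - 35)/(x^2 - 7*x + 12)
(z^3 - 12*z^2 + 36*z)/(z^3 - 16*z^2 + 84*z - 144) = z/(z - 4)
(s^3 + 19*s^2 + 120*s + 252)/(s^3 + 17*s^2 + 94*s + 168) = (s + 6)/(s + 4)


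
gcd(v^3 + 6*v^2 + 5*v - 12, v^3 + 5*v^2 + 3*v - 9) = v^2 + 2*v - 3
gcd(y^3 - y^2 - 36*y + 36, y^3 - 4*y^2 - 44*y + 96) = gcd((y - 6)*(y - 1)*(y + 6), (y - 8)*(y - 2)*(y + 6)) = y + 6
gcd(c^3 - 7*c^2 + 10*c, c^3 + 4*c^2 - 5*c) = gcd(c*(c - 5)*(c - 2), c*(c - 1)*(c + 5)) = c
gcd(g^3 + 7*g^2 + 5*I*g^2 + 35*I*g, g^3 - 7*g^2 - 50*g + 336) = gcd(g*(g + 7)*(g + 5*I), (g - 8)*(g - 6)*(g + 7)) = g + 7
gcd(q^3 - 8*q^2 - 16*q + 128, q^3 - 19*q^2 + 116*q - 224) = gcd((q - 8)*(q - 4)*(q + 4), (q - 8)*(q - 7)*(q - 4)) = q^2 - 12*q + 32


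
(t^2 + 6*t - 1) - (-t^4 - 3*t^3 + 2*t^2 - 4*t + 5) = t^4 + 3*t^3 - t^2 + 10*t - 6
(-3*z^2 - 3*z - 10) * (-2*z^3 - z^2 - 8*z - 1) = 6*z^5 + 9*z^4 + 47*z^3 + 37*z^2 + 83*z + 10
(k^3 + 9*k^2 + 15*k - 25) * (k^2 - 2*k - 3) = k^5 + 7*k^4 - 6*k^3 - 82*k^2 + 5*k + 75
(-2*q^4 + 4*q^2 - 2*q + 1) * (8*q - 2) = -16*q^5 + 4*q^4 + 32*q^3 - 24*q^2 + 12*q - 2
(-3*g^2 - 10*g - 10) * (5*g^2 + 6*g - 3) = -15*g^4 - 68*g^3 - 101*g^2 - 30*g + 30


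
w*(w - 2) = w^2 - 2*w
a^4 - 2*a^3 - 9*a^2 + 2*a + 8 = (a - 4)*(a - 1)*(a + 1)*(a + 2)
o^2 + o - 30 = (o - 5)*(o + 6)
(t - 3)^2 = t^2 - 6*t + 9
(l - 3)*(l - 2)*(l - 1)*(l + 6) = l^4 - 25*l^2 + 60*l - 36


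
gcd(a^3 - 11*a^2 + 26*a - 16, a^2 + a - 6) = a - 2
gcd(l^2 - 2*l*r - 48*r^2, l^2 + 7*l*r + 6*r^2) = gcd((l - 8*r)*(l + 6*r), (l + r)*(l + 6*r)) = l + 6*r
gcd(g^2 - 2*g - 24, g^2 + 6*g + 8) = g + 4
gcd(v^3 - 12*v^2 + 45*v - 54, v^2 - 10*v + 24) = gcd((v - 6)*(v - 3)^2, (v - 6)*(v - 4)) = v - 6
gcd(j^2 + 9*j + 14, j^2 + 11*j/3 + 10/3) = j + 2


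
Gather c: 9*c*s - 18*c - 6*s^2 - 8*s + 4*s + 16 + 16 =c*(9*s - 18) - 6*s^2 - 4*s + 32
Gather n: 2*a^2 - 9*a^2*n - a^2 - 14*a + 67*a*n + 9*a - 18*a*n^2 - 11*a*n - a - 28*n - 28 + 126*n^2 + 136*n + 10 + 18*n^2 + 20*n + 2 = a^2 - 6*a + n^2*(144 - 18*a) + n*(-9*a^2 + 56*a + 128) - 16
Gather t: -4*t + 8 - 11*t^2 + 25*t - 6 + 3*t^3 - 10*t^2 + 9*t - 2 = 3*t^3 - 21*t^2 + 30*t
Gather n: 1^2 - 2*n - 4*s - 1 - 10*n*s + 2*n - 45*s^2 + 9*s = -10*n*s - 45*s^2 + 5*s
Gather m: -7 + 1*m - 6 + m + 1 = 2*m - 12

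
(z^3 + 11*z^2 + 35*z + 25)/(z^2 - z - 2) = (z^2 + 10*z + 25)/(z - 2)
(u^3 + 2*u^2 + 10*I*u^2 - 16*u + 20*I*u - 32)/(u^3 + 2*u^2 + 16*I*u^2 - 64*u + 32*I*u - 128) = (u + 2*I)/(u + 8*I)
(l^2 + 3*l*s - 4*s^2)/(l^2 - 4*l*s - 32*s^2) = (-l + s)/(-l + 8*s)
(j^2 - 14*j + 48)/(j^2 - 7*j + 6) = (j - 8)/(j - 1)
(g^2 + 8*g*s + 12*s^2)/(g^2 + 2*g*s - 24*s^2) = (-g - 2*s)/(-g + 4*s)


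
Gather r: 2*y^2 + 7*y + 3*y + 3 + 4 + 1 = 2*y^2 + 10*y + 8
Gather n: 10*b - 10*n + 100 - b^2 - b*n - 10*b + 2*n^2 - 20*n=-b^2 + 2*n^2 + n*(-b - 30) + 100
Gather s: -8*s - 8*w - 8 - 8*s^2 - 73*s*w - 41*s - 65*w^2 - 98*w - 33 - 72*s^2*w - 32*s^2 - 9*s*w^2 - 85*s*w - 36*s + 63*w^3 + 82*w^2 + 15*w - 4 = s^2*(-72*w - 40) + s*(-9*w^2 - 158*w - 85) + 63*w^3 + 17*w^2 - 91*w - 45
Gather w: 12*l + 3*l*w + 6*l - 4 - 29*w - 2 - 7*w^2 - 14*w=18*l - 7*w^2 + w*(3*l - 43) - 6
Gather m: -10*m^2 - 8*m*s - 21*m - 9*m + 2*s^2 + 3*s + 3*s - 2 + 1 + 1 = -10*m^2 + m*(-8*s - 30) + 2*s^2 + 6*s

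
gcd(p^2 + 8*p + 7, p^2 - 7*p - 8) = p + 1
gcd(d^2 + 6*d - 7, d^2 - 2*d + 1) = d - 1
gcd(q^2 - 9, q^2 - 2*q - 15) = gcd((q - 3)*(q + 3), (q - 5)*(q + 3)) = q + 3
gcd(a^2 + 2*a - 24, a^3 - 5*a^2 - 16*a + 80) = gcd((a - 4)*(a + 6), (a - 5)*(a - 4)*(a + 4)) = a - 4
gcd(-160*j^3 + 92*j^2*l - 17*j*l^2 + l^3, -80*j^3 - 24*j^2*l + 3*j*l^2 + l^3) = 5*j - l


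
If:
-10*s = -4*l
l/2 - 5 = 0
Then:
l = 10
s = 4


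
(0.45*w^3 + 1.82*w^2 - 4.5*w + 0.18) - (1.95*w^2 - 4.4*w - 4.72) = 0.45*w^3 - 0.13*w^2 - 0.0999999999999996*w + 4.9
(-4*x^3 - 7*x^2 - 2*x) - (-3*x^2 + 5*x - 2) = -4*x^3 - 4*x^2 - 7*x + 2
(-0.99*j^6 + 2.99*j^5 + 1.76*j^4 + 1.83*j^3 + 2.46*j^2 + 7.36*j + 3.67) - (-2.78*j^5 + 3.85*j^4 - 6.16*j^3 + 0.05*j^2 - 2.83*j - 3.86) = -0.99*j^6 + 5.77*j^5 - 2.09*j^4 + 7.99*j^3 + 2.41*j^2 + 10.19*j + 7.53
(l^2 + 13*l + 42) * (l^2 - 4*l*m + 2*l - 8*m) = l^4 - 4*l^3*m + 15*l^3 - 60*l^2*m + 68*l^2 - 272*l*m + 84*l - 336*m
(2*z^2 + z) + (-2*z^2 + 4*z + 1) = 5*z + 1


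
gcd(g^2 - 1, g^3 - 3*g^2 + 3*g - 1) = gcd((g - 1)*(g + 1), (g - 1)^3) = g - 1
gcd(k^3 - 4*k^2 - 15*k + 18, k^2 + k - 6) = k + 3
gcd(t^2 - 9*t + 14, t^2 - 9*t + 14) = t^2 - 9*t + 14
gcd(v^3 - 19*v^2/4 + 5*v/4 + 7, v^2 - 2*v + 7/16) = v - 7/4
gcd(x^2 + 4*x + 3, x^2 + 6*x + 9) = x + 3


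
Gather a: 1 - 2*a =1 - 2*a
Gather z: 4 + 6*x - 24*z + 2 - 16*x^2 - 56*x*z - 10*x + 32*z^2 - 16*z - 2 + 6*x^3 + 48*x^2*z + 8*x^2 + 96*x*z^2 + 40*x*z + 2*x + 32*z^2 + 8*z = 6*x^3 - 8*x^2 - 2*x + z^2*(96*x + 64) + z*(48*x^2 - 16*x - 32) + 4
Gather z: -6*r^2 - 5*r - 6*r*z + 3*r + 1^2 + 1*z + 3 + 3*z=-6*r^2 - 2*r + z*(4 - 6*r) + 4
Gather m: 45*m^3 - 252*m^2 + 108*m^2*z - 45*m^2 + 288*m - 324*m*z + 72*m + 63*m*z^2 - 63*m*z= 45*m^3 + m^2*(108*z - 297) + m*(63*z^2 - 387*z + 360)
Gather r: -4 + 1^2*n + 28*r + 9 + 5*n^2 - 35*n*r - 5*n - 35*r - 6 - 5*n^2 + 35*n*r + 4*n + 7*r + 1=0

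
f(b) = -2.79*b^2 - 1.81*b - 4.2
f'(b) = -5.58*b - 1.81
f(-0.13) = -4.01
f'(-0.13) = -1.08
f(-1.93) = -11.10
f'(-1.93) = 8.96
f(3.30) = -40.56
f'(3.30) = -20.22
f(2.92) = -33.27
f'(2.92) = -18.10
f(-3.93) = -40.18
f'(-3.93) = 20.12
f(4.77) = -76.31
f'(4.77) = -28.43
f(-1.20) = -6.05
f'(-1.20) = 4.89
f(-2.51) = -17.23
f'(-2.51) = 12.20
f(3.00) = -34.74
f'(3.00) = -18.55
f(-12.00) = -384.24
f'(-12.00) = 65.15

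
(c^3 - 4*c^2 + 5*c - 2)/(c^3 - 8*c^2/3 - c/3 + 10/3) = 3*(c^2 - 2*c + 1)/(3*c^2 - 2*c - 5)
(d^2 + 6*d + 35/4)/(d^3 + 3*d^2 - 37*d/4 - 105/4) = 1/(d - 3)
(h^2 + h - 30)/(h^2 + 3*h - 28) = (h^2 + h - 30)/(h^2 + 3*h - 28)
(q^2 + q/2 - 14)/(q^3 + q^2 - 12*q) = (q - 7/2)/(q*(q - 3))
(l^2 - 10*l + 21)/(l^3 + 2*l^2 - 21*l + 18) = (l - 7)/(l^2 + 5*l - 6)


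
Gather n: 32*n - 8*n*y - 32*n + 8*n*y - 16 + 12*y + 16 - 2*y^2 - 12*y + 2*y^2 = 0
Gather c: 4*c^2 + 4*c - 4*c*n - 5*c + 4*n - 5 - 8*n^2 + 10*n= 4*c^2 + c*(-4*n - 1) - 8*n^2 + 14*n - 5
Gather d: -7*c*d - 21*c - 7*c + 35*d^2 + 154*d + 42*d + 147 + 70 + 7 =-28*c + 35*d^2 + d*(196 - 7*c) + 224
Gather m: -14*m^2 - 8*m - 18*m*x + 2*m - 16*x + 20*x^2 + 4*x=-14*m^2 + m*(-18*x - 6) + 20*x^2 - 12*x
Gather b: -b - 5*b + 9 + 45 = 54 - 6*b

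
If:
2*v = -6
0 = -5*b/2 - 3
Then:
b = -6/5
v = -3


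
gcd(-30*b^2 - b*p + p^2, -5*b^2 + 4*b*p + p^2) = 5*b + p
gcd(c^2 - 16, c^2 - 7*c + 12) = c - 4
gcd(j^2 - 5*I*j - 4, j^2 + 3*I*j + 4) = j - I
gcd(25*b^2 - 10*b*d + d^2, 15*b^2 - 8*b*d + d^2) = 5*b - d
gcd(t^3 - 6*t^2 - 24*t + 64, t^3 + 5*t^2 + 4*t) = t + 4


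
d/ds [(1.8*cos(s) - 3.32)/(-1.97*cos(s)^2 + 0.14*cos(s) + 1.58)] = (-3.546*cos(s)^2 + 13.0808*cos(s) - 3.3088)*sin(s)/(3.8809*cos(s)^4 - 0.5516*cos(s)^3 - 6.2056*cos(s)^2 + 0.4424*cos(s) + 2.4964)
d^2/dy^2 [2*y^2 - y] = 4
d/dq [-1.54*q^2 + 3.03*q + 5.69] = 3.03 - 3.08*q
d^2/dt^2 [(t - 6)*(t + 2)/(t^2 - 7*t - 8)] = 6*(t^3 - 4*t^2 + 52*t - 132)/(t^6 - 21*t^5 + 123*t^4 - 7*t^3 - 984*t^2 - 1344*t - 512)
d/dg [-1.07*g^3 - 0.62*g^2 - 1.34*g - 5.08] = -3.21*g^2 - 1.24*g - 1.34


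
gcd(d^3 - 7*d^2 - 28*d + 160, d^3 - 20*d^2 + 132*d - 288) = d - 8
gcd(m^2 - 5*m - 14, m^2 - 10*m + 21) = m - 7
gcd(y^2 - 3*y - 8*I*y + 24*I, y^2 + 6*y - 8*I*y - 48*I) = y - 8*I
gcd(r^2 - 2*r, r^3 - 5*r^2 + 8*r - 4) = r - 2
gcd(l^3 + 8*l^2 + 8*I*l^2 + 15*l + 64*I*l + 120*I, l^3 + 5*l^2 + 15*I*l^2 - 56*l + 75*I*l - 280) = l^2 + l*(5 + 8*I) + 40*I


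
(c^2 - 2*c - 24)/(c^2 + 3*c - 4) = (c - 6)/(c - 1)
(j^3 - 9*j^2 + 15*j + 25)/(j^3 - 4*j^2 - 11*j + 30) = (j^2 - 4*j - 5)/(j^2 + j - 6)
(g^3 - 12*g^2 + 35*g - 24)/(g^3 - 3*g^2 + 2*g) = (g^2 - 11*g + 24)/(g*(g - 2))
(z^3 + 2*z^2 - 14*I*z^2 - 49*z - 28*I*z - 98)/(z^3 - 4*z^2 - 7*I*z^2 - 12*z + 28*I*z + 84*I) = (z - 7*I)/(z - 6)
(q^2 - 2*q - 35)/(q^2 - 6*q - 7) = (q + 5)/(q + 1)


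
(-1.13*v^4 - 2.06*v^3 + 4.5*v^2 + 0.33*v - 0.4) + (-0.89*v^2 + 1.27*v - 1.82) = -1.13*v^4 - 2.06*v^3 + 3.61*v^2 + 1.6*v - 2.22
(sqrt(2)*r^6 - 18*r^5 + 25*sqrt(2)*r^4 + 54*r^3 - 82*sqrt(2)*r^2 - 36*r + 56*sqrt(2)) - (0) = sqrt(2)*r^6 - 18*r^5 + 25*sqrt(2)*r^4 + 54*r^3 - 82*sqrt(2)*r^2 - 36*r + 56*sqrt(2)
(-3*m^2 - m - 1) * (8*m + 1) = -24*m^3 - 11*m^2 - 9*m - 1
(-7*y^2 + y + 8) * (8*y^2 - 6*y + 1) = -56*y^4 + 50*y^3 + 51*y^2 - 47*y + 8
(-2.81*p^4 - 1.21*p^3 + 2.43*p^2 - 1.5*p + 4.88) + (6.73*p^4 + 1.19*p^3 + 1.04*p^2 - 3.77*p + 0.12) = 3.92*p^4 - 0.02*p^3 + 3.47*p^2 - 5.27*p + 5.0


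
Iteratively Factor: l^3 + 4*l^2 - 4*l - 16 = (l + 2)*(l^2 + 2*l - 8) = (l + 2)*(l + 4)*(l - 2)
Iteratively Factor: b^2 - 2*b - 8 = (b - 4)*(b + 2)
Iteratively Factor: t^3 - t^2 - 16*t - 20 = (t + 2)*(t^2 - 3*t - 10) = (t - 5)*(t + 2)*(t + 2)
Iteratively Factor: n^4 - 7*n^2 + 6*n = (n - 2)*(n^3 + 2*n^2 - 3*n) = (n - 2)*(n + 3)*(n^2 - n) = (n - 2)*(n - 1)*(n + 3)*(n)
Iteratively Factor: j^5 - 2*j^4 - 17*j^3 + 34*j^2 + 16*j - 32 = (j - 1)*(j^4 - j^3 - 18*j^2 + 16*j + 32) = (j - 4)*(j - 1)*(j^3 + 3*j^2 - 6*j - 8) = (j - 4)*(j - 1)*(j + 1)*(j^2 + 2*j - 8) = (j - 4)*(j - 2)*(j - 1)*(j + 1)*(j + 4)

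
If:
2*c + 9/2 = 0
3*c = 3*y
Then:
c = -9/4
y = -9/4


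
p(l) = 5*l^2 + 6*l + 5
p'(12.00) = 126.00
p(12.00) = 797.00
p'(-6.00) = -54.00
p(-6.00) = 149.00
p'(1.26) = 18.60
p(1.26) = 20.50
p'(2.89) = 34.90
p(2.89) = 64.10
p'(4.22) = 48.20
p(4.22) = 119.36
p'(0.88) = 14.80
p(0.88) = 14.15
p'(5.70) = 63.00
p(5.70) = 201.65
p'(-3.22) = -26.20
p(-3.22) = 37.52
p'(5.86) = 64.60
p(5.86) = 211.86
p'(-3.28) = -26.80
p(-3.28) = 39.11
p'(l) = 10*l + 6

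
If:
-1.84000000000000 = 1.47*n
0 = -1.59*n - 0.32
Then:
No Solution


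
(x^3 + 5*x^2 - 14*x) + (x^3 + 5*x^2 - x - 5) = 2*x^3 + 10*x^2 - 15*x - 5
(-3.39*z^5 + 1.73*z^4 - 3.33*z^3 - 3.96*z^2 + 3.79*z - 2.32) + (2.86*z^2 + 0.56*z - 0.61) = -3.39*z^5 + 1.73*z^4 - 3.33*z^3 - 1.1*z^2 + 4.35*z - 2.93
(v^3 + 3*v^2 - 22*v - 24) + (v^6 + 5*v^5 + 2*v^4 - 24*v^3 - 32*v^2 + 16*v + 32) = v^6 + 5*v^5 + 2*v^4 - 23*v^3 - 29*v^2 - 6*v + 8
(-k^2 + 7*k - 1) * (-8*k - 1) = 8*k^3 - 55*k^2 + k + 1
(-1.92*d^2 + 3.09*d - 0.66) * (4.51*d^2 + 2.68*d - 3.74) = -8.6592*d^4 + 8.7903*d^3 + 12.4854*d^2 - 13.3254*d + 2.4684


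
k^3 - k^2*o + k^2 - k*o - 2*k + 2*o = (k - 1)*(k + 2)*(k - o)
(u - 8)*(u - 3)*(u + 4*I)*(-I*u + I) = -I*u^4 + 4*u^3 + 12*I*u^3 - 48*u^2 - 35*I*u^2 + 140*u + 24*I*u - 96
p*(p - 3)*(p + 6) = p^3 + 3*p^2 - 18*p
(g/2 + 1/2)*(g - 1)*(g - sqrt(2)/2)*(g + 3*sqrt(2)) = g^4/2 + 5*sqrt(2)*g^3/4 - 2*g^2 - 5*sqrt(2)*g/4 + 3/2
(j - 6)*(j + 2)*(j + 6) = j^3 + 2*j^2 - 36*j - 72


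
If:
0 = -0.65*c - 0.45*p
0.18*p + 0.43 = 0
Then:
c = 1.65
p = -2.39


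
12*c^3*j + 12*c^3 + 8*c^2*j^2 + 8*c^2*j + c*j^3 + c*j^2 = (2*c + j)*(6*c + j)*(c*j + c)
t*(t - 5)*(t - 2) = t^3 - 7*t^2 + 10*t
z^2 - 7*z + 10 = (z - 5)*(z - 2)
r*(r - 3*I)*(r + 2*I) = r^3 - I*r^2 + 6*r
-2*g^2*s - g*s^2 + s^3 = s*(-2*g + s)*(g + s)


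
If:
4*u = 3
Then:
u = 3/4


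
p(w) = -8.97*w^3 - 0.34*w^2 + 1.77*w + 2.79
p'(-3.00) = -238.38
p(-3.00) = 236.61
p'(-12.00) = -3865.11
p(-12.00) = 15432.75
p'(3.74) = -377.18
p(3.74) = -464.60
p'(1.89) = -95.64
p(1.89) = -55.64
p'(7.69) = -1594.81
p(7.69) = -4082.87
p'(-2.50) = -164.72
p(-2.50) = 136.40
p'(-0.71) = -11.31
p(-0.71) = 4.57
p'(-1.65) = -70.37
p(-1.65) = 39.24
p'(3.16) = -269.09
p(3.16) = -278.06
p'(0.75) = -13.88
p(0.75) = 0.14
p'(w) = -26.91*w^2 - 0.68*w + 1.77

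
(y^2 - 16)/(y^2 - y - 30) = (16 - y^2)/(-y^2 + y + 30)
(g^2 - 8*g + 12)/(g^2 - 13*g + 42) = (g - 2)/(g - 7)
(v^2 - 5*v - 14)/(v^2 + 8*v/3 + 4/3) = 3*(v - 7)/(3*v + 2)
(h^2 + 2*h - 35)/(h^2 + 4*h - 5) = (h^2 + 2*h - 35)/(h^2 + 4*h - 5)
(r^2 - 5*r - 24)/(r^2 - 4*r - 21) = (r - 8)/(r - 7)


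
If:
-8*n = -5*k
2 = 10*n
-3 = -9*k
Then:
No Solution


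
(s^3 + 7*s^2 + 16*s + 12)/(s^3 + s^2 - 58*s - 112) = (s^2 + 5*s + 6)/(s^2 - s - 56)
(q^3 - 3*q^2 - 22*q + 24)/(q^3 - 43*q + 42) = (q + 4)/(q + 7)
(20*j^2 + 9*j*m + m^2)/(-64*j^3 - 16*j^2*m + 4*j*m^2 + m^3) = (-5*j - m)/(16*j^2 - m^2)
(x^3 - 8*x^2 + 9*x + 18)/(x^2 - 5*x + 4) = (x^3 - 8*x^2 + 9*x + 18)/(x^2 - 5*x + 4)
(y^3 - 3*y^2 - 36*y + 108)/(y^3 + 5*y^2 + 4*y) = (y^3 - 3*y^2 - 36*y + 108)/(y*(y^2 + 5*y + 4))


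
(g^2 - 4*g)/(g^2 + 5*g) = (g - 4)/(g + 5)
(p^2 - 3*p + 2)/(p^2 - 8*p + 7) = (p - 2)/(p - 7)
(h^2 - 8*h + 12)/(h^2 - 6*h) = (h - 2)/h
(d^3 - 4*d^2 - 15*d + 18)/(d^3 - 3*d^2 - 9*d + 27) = (d^2 - 7*d + 6)/(d^2 - 6*d + 9)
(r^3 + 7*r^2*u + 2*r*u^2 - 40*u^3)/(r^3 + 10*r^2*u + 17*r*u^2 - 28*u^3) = (r^2 + 3*r*u - 10*u^2)/(r^2 + 6*r*u - 7*u^2)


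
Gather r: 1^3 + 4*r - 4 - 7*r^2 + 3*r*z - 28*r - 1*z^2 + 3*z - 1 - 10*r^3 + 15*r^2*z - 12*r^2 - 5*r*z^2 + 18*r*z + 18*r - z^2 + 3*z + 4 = -10*r^3 + r^2*(15*z - 19) + r*(-5*z^2 + 21*z - 6) - 2*z^2 + 6*z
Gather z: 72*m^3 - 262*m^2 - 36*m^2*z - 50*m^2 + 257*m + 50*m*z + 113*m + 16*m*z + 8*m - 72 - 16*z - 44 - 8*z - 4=72*m^3 - 312*m^2 + 378*m + z*(-36*m^2 + 66*m - 24) - 120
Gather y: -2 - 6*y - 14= -6*y - 16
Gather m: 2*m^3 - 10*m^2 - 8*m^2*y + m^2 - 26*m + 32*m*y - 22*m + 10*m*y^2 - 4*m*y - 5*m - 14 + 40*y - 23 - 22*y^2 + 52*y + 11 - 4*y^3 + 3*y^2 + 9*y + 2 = 2*m^3 + m^2*(-8*y - 9) + m*(10*y^2 + 28*y - 53) - 4*y^3 - 19*y^2 + 101*y - 24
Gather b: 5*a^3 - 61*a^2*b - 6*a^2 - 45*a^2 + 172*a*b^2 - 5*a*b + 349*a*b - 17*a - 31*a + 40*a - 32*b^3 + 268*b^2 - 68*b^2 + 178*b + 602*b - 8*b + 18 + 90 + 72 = 5*a^3 - 51*a^2 - 8*a - 32*b^3 + b^2*(172*a + 200) + b*(-61*a^2 + 344*a + 772) + 180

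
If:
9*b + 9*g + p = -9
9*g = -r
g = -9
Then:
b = 8 - p/9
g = -9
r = 81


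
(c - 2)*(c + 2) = c^2 - 4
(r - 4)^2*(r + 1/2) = r^3 - 15*r^2/2 + 12*r + 8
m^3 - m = m*(m - 1)*(m + 1)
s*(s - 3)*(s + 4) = s^3 + s^2 - 12*s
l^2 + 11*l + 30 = (l + 5)*(l + 6)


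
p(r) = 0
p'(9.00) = 0.00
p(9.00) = 0.00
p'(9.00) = 0.00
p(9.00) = 0.00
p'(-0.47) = 0.00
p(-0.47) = 0.00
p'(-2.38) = 0.00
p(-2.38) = 0.00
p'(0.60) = 0.00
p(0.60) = 0.00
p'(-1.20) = 0.00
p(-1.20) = 0.00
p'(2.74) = 0.00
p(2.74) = 0.00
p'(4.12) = 0.00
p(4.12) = 0.00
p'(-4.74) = 0.00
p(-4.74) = 0.00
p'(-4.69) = 0.00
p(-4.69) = 0.00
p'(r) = 0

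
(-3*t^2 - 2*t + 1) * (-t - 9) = 3*t^3 + 29*t^2 + 17*t - 9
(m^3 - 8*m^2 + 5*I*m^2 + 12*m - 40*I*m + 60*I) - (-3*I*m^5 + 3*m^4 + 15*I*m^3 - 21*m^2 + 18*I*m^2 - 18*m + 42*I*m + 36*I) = 3*I*m^5 - 3*m^4 + m^3 - 15*I*m^3 + 13*m^2 - 13*I*m^2 + 30*m - 82*I*m + 24*I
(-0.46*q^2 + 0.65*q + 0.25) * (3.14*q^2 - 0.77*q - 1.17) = -1.4444*q^4 + 2.3952*q^3 + 0.8227*q^2 - 0.953*q - 0.2925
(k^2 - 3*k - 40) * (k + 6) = k^3 + 3*k^2 - 58*k - 240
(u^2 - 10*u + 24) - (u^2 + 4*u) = 24 - 14*u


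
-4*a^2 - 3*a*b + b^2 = (-4*a + b)*(a + b)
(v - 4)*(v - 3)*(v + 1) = v^3 - 6*v^2 + 5*v + 12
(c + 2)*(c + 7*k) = c^2 + 7*c*k + 2*c + 14*k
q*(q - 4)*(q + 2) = q^3 - 2*q^2 - 8*q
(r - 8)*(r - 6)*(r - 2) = r^3 - 16*r^2 + 76*r - 96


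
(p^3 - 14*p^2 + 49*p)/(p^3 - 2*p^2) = (p^2 - 14*p + 49)/(p*(p - 2))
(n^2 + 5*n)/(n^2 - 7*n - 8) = n*(n + 5)/(n^2 - 7*n - 8)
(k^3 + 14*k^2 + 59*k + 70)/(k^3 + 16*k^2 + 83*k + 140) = (k + 2)/(k + 4)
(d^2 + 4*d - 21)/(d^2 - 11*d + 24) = (d + 7)/(d - 8)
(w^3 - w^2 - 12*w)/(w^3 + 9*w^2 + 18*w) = (w - 4)/(w + 6)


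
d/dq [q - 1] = 1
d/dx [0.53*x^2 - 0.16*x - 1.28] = 1.06*x - 0.16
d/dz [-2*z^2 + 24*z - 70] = 24 - 4*z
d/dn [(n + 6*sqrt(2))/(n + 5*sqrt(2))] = -sqrt(2)/(n + 5*sqrt(2))^2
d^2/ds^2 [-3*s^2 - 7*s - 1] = -6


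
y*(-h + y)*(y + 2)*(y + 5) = -h*y^3 - 7*h*y^2 - 10*h*y + y^4 + 7*y^3 + 10*y^2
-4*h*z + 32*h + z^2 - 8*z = (-4*h + z)*(z - 8)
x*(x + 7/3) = x^2 + 7*x/3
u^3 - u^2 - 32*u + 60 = (u - 5)*(u - 2)*(u + 6)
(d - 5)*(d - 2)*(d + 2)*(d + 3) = d^4 - 2*d^3 - 19*d^2 + 8*d + 60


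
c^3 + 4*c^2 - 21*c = c*(c - 3)*(c + 7)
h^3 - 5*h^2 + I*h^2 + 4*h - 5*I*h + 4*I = (h - 4)*(h - 1)*(h + I)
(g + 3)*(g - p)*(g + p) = g^3 + 3*g^2 - g*p^2 - 3*p^2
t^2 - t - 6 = (t - 3)*(t + 2)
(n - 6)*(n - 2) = n^2 - 8*n + 12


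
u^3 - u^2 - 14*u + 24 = (u - 3)*(u - 2)*(u + 4)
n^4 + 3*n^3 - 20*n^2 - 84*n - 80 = (n - 5)*(n + 2)^2*(n + 4)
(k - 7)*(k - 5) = k^2 - 12*k + 35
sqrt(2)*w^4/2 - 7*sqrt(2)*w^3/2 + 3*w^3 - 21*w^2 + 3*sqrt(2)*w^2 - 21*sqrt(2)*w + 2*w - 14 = (w - 7)*(w + sqrt(2))^2*(sqrt(2)*w/2 + 1)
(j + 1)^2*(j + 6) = j^3 + 8*j^2 + 13*j + 6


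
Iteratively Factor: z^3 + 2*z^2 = (z + 2)*(z^2) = z*(z + 2)*(z)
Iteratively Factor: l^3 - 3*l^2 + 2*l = (l - 2)*(l^2 - l) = (l - 2)*(l - 1)*(l)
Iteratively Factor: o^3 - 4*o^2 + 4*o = (o - 2)*(o^2 - 2*o) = (o - 2)^2*(o)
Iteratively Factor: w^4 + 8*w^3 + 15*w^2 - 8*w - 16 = (w + 1)*(w^3 + 7*w^2 + 8*w - 16) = (w + 1)*(w + 4)*(w^2 + 3*w - 4) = (w + 1)*(w + 4)^2*(w - 1)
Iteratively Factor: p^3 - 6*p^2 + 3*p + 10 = (p - 2)*(p^2 - 4*p - 5) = (p - 2)*(p + 1)*(p - 5)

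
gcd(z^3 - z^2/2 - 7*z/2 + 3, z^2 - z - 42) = 1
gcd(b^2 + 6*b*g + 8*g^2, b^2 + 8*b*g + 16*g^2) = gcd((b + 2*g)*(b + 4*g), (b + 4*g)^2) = b + 4*g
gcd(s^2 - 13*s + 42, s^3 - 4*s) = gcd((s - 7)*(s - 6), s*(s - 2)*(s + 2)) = 1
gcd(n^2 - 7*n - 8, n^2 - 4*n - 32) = n - 8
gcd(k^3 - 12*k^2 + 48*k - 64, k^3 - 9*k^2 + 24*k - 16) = k^2 - 8*k + 16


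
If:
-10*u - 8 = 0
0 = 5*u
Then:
No Solution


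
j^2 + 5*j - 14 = (j - 2)*(j + 7)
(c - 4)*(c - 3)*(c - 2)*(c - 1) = c^4 - 10*c^3 + 35*c^2 - 50*c + 24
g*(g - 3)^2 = g^3 - 6*g^2 + 9*g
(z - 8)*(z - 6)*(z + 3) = z^3 - 11*z^2 + 6*z + 144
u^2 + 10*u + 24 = (u + 4)*(u + 6)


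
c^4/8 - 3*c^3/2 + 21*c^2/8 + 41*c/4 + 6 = (c/4 + 1/4)*(c/2 + 1/2)*(c - 8)*(c - 6)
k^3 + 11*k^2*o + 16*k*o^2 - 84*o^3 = (k - 2*o)*(k + 6*o)*(k + 7*o)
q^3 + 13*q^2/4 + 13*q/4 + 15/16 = (q + 1/2)*(q + 5/4)*(q + 3/2)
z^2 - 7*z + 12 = (z - 4)*(z - 3)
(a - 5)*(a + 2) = a^2 - 3*a - 10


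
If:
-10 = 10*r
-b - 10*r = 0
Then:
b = 10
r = -1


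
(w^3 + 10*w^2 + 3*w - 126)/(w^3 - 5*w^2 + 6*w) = (w^2 + 13*w + 42)/(w*(w - 2))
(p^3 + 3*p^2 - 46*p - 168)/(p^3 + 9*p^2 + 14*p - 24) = (p - 7)/(p - 1)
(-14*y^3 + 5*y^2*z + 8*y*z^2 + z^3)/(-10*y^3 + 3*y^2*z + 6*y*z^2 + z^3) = (7*y + z)/(5*y + z)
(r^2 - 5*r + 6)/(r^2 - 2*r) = (r - 3)/r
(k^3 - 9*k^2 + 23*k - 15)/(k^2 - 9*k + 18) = (k^2 - 6*k + 5)/(k - 6)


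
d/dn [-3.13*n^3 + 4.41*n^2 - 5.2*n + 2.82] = -9.39*n^2 + 8.82*n - 5.2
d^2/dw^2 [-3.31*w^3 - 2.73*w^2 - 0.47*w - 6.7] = -19.86*w - 5.46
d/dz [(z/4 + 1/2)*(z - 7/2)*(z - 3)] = 3*z^2/4 - 9*z/4 - 5/8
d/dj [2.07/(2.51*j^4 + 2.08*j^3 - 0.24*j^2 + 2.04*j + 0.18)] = (-20.7828*j^3 - 12.9168*j^2 + 0.9936*j - 4.2228)/(2.51*j^4 + 2.08*j^3 - 0.24*j^2 + 2.04*j + 0.18)^2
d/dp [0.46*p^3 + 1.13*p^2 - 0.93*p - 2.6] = 1.38*p^2 + 2.26*p - 0.93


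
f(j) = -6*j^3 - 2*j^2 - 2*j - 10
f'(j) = -18*j^2 - 4*j - 2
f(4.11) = -468.56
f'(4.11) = -322.50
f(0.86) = -17.02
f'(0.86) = -18.75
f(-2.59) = 86.01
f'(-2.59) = -112.39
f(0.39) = -11.44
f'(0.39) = -6.30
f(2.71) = -149.52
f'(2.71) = -145.03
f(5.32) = -980.66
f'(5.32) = -532.72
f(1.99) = -69.18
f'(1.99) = -81.24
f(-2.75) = 105.16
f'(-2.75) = -127.12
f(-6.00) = 1226.00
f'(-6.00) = -626.00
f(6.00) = -1390.00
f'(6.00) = -674.00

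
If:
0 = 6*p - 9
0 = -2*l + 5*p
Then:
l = 15/4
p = 3/2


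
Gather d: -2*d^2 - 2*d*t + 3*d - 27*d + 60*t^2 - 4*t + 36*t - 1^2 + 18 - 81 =-2*d^2 + d*(-2*t - 24) + 60*t^2 + 32*t - 64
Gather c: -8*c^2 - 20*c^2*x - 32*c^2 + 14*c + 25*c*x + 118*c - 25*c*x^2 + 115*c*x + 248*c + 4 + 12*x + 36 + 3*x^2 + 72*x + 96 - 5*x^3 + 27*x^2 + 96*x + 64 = c^2*(-20*x - 40) + c*(-25*x^2 + 140*x + 380) - 5*x^3 + 30*x^2 + 180*x + 200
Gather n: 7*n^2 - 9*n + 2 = 7*n^2 - 9*n + 2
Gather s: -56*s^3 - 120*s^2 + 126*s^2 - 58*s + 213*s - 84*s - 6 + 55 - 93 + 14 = -56*s^3 + 6*s^2 + 71*s - 30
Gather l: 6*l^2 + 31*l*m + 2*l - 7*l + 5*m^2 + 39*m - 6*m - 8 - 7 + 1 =6*l^2 + l*(31*m - 5) + 5*m^2 + 33*m - 14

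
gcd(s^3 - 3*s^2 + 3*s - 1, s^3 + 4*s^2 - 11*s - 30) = 1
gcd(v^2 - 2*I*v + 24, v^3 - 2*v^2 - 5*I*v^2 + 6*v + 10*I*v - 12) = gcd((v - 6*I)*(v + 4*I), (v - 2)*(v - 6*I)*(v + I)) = v - 6*I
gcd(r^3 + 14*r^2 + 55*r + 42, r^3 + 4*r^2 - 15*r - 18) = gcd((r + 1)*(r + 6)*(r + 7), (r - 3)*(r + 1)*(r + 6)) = r^2 + 7*r + 6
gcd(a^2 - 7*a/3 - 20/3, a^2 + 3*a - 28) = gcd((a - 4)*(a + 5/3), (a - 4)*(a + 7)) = a - 4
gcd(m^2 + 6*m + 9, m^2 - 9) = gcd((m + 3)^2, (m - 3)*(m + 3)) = m + 3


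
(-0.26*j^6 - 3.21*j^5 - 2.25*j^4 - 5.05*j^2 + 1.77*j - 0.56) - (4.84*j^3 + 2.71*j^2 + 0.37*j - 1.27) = -0.26*j^6 - 3.21*j^5 - 2.25*j^4 - 4.84*j^3 - 7.76*j^2 + 1.4*j + 0.71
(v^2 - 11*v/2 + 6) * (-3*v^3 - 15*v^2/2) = -3*v^5 + 9*v^4 + 93*v^3/4 - 45*v^2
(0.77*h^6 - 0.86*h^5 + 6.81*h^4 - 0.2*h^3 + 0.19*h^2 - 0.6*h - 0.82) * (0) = 0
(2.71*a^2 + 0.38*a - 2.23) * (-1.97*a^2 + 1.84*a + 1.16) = -5.3387*a^4 + 4.2378*a^3 + 8.2359*a^2 - 3.6624*a - 2.5868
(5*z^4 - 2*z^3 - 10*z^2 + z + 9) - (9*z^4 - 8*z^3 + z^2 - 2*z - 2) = -4*z^4 + 6*z^3 - 11*z^2 + 3*z + 11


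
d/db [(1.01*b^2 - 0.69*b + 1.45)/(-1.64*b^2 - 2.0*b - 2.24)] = (-3.1516*b^2 + 0.231199999999999*b + 4.4456)/(2.6896*b^4 + 6.56*b^3 + 11.3472*b^2 + 8.96*b + 5.0176)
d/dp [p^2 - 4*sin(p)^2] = 2*p - 4*sin(2*p)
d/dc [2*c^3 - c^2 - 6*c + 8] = 6*c^2 - 2*c - 6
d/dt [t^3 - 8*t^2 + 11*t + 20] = 3*t^2 - 16*t + 11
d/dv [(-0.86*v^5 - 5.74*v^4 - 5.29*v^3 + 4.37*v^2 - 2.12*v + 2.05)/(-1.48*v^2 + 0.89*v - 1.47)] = (3.8184*v^6 + 13.9288*v^5 - 1.1756*v^4 + 24.335*v^3 + 24.0806*v^2 - 6.7798*v + 1.2919)/(2.1904*v^4 - 2.6344*v^3 + 5.1433*v^2 - 2.6166*v + 2.1609)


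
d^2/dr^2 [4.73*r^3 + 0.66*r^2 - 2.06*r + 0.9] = 28.38*r + 1.32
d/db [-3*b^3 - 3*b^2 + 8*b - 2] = -9*b^2 - 6*b + 8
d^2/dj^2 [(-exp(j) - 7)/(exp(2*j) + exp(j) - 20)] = (-exp(4*j) - 27*exp(3*j) - 141*exp(2*j) - 587*exp(j) - 540)*exp(j)/(exp(6*j) + 3*exp(5*j) - 57*exp(4*j) - 119*exp(3*j) + 1140*exp(2*j) + 1200*exp(j) - 8000)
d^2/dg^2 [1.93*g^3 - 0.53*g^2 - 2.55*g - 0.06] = 11.58*g - 1.06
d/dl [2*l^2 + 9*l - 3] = 4*l + 9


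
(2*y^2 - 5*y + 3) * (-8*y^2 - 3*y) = -16*y^4 + 34*y^3 - 9*y^2 - 9*y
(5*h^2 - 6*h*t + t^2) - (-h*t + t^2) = 5*h^2 - 5*h*t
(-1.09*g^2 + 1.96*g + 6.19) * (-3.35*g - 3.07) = 3.6515*g^3 - 3.2197*g^2 - 26.7537*g - 19.0033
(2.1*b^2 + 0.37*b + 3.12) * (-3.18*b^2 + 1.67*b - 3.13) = -6.678*b^4 + 2.3304*b^3 - 15.8767*b^2 + 4.0523*b - 9.7656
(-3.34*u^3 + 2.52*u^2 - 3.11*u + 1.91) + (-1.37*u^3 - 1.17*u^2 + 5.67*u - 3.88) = -4.71*u^3 + 1.35*u^2 + 2.56*u - 1.97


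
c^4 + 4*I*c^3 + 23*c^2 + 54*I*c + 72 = (c - 4*I)*(c - I)*(c + 3*I)*(c + 6*I)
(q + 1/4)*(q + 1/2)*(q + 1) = q^3 + 7*q^2/4 + 7*q/8 + 1/8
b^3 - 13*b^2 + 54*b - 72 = (b - 6)*(b - 4)*(b - 3)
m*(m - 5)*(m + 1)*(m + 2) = m^4 - 2*m^3 - 13*m^2 - 10*m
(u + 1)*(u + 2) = u^2 + 3*u + 2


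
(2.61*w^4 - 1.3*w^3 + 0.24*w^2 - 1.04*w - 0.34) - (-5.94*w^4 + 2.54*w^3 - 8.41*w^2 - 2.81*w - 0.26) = 8.55*w^4 - 3.84*w^3 + 8.65*w^2 + 1.77*w - 0.08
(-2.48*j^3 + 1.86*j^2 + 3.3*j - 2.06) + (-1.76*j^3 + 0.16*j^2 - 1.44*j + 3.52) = -4.24*j^3 + 2.02*j^2 + 1.86*j + 1.46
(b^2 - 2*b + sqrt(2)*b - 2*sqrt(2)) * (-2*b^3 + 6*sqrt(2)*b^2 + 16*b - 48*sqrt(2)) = -2*b^5 + 4*b^4 + 4*sqrt(2)*b^4 - 8*sqrt(2)*b^3 + 28*b^3 - 56*b^2 - 32*sqrt(2)*b^2 - 96*b + 64*sqrt(2)*b + 192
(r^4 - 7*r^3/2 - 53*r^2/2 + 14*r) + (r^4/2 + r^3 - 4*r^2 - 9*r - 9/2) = 3*r^4/2 - 5*r^3/2 - 61*r^2/2 + 5*r - 9/2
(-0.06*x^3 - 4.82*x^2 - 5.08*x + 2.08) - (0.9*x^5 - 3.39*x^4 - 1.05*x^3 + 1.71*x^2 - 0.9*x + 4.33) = -0.9*x^5 + 3.39*x^4 + 0.99*x^3 - 6.53*x^2 - 4.18*x - 2.25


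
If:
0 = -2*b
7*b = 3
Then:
No Solution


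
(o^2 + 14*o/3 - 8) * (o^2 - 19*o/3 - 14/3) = o^4 - 5*o^3/3 - 380*o^2/9 + 260*o/9 + 112/3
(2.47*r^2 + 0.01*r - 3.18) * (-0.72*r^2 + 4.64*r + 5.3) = -1.7784*r^4 + 11.4536*r^3 + 15.427*r^2 - 14.7022*r - 16.854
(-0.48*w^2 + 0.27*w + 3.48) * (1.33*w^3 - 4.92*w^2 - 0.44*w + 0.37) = -0.6384*w^5 + 2.7207*w^4 + 3.5112*w^3 - 17.418*w^2 - 1.4313*w + 1.2876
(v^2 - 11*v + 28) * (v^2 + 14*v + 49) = v^4 + 3*v^3 - 77*v^2 - 147*v + 1372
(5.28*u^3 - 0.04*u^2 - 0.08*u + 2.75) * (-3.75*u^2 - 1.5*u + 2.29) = -19.8*u^5 - 7.77*u^4 + 12.4512*u^3 - 10.2841*u^2 - 4.3082*u + 6.2975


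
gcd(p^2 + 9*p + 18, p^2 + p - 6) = p + 3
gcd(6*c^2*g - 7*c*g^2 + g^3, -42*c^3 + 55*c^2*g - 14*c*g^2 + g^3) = 6*c^2 - 7*c*g + g^2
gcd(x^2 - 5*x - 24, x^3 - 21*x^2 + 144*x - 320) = x - 8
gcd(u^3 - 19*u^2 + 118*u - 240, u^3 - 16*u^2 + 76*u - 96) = u^2 - 14*u + 48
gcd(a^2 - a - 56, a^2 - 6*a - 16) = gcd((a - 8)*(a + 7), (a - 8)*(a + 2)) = a - 8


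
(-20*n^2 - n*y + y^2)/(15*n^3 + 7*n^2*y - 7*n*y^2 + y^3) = (4*n + y)/(-3*n^2 - 2*n*y + y^2)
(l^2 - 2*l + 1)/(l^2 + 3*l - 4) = (l - 1)/(l + 4)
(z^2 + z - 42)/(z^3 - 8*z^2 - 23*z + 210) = (z + 7)/(z^2 - 2*z - 35)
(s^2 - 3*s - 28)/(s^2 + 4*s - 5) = (s^2 - 3*s - 28)/(s^2 + 4*s - 5)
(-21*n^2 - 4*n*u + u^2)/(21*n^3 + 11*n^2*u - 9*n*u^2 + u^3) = (3*n + u)/(-3*n^2 - 2*n*u + u^2)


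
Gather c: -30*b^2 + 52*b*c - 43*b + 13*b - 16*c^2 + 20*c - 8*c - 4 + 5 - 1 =-30*b^2 - 30*b - 16*c^2 + c*(52*b + 12)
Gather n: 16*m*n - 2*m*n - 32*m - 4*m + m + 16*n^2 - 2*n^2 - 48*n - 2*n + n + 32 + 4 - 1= -35*m + 14*n^2 + n*(14*m - 49) + 35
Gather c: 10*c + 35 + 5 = 10*c + 40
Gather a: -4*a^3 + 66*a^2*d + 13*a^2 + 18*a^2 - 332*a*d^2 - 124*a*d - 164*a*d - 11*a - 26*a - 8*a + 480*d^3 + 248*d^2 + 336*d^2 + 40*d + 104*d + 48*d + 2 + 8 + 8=-4*a^3 + a^2*(66*d + 31) + a*(-332*d^2 - 288*d - 45) + 480*d^3 + 584*d^2 + 192*d + 18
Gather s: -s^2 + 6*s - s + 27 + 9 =-s^2 + 5*s + 36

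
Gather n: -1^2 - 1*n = -n - 1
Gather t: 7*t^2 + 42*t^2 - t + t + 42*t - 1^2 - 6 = 49*t^2 + 42*t - 7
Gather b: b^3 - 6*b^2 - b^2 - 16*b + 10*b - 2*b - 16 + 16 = b^3 - 7*b^2 - 8*b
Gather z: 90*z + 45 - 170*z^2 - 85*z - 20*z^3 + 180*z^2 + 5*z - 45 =-20*z^3 + 10*z^2 + 10*z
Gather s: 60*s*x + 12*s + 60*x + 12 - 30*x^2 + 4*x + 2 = s*(60*x + 12) - 30*x^2 + 64*x + 14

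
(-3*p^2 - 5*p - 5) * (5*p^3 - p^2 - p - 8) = -15*p^5 - 22*p^4 - 17*p^3 + 34*p^2 + 45*p + 40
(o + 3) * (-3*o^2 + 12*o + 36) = -3*o^3 + 3*o^2 + 72*o + 108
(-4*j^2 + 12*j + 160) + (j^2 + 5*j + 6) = -3*j^2 + 17*j + 166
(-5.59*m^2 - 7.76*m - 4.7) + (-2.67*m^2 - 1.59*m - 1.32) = -8.26*m^2 - 9.35*m - 6.02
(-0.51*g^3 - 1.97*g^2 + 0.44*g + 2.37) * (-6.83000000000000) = 3.4833*g^3 + 13.4551*g^2 - 3.0052*g - 16.1871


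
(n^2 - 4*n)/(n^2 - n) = (n - 4)/(n - 1)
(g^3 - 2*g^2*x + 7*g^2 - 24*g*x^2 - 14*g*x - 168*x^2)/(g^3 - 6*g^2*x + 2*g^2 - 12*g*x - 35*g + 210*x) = (g + 4*x)/(g - 5)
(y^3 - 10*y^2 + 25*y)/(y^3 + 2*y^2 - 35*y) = (y - 5)/(y + 7)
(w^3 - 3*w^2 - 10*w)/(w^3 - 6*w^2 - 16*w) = (w - 5)/(w - 8)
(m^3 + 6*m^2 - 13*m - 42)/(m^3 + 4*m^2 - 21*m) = (m + 2)/m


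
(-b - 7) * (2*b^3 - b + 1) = -2*b^4 - 14*b^3 + b^2 + 6*b - 7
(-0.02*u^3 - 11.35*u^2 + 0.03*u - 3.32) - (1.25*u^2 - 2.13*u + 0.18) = -0.02*u^3 - 12.6*u^2 + 2.16*u - 3.5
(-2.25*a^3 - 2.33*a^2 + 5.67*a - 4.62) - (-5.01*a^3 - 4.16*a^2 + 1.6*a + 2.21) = 2.76*a^3 + 1.83*a^2 + 4.07*a - 6.83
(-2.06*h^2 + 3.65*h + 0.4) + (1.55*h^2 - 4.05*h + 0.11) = -0.51*h^2 - 0.4*h + 0.51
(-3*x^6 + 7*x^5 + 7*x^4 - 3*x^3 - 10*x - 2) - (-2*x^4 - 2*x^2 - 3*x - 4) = -3*x^6 + 7*x^5 + 9*x^4 - 3*x^3 + 2*x^2 - 7*x + 2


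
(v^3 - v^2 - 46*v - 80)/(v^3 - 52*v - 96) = (v + 5)/(v + 6)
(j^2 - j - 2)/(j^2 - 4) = (j + 1)/(j + 2)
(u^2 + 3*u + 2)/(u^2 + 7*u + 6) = (u + 2)/(u + 6)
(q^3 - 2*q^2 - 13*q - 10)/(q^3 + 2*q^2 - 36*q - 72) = (q^2 - 4*q - 5)/(q^2 - 36)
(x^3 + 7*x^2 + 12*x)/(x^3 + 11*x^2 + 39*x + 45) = x*(x + 4)/(x^2 + 8*x + 15)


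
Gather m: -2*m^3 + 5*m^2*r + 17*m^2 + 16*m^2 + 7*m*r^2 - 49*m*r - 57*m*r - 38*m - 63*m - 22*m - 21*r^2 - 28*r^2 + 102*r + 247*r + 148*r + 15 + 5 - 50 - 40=-2*m^3 + m^2*(5*r + 33) + m*(7*r^2 - 106*r - 123) - 49*r^2 + 497*r - 70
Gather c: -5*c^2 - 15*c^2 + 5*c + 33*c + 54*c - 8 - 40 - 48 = -20*c^2 + 92*c - 96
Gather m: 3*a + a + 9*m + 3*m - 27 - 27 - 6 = 4*a + 12*m - 60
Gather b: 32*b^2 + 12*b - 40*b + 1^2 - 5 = 32*b^2 - 28*b - 4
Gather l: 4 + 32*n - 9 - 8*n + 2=24*n - 3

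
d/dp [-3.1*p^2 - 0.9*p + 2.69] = -6.2*p - 0.9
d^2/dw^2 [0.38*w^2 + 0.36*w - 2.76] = 0.760000000000000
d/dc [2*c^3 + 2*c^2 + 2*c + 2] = 6*c^2 + 4*c + 2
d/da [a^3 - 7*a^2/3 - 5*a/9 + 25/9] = 3*a^2 - 14*a/3 - 5/9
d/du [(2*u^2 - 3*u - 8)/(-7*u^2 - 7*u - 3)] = (-35*u^2 - 124*u - 47)/(49*u^4 + 98*u^3 + 91*u^2 + 42*u + 9)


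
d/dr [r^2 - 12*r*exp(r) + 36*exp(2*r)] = -12*r*exp(r) + 2*r + 72*exp(2*r) - 12*exp(r)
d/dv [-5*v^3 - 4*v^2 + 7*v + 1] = -15*v^2 - 8*v + 7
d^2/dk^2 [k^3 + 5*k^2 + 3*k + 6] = 6*k + 10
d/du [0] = 0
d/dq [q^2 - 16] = 2*q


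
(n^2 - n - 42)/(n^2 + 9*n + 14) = (n^2 - n - 42)/(n^2 + 9*n + 14)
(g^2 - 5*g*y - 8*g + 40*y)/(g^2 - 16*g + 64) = (g - 5*y)/(g - 8)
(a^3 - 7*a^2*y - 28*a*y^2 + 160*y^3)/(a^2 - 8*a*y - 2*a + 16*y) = (a^2 + a*y - 20*y^2)/(a - 2)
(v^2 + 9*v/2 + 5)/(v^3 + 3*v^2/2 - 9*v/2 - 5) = (v + 2)/(v^2 - v - 2)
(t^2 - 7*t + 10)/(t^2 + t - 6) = (t - 5)/(t + 3)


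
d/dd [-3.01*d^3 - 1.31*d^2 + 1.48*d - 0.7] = -9.03*d^2 - 2.62*d + 1.48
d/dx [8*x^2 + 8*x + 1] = 16*x + 8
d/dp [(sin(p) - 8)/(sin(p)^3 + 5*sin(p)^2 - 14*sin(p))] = (-2*sin(p)^3 + 19*sin(p)^2 + 80*sin(p) - 112)*cos(p)/((sin(p) - 2)^2*(sin(p) + 7)^2*sin(p)^2)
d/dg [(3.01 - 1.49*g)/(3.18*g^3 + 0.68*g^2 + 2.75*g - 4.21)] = (9.4764*g^3 - 27.7022*g^2 - 4.0936*g - 2.0046)/(10.1124*g^6 + 4.3248*g^5 + 17.9524*g^4 - 23.0356*g^3 + 1.8369*g^2 - 23.155*g + 17.7241)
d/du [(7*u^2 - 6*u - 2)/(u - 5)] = (7*u^2 - 70*u + 32)/(u^2 - 10*u + 25)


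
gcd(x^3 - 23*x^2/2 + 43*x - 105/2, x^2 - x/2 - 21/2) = x - 7/2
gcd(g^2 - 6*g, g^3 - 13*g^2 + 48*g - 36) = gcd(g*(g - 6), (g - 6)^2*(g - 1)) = g - 6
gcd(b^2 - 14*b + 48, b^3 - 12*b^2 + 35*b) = 1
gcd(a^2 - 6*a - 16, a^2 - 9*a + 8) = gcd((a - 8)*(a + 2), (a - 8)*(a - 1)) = a - 8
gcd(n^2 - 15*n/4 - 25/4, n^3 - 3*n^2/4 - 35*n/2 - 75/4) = n^2 - 15*n/4 - 25/4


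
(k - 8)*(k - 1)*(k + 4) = k^3 - 5*k^2 - 28*k + 32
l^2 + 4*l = l*(l + 4)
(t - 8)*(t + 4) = t^2 - 4*t - 32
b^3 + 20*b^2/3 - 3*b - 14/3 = (b - 1)*(b + 2/3)*(b + 7)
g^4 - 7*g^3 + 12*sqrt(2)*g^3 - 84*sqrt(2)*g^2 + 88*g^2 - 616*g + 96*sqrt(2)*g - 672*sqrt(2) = (g - 7)*(g + 2*sqrt(2))*(g + 4*sqrt(2))*(g + 6*sqrt(2))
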